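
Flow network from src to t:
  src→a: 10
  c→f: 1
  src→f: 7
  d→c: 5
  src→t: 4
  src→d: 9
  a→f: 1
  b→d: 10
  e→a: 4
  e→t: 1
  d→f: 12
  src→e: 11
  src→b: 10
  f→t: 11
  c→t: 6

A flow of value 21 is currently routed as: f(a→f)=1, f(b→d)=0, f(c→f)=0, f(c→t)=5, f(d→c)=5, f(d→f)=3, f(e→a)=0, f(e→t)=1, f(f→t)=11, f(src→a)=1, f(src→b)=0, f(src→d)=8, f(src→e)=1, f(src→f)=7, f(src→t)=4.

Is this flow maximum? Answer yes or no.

Yes

Residual reachable from src: {a, b, d, e, f, src}; t is not reachable.
Saturated cut: src→t, e→t, d→c, f→t with total capacity 21 = current flow value. Flow is maximum.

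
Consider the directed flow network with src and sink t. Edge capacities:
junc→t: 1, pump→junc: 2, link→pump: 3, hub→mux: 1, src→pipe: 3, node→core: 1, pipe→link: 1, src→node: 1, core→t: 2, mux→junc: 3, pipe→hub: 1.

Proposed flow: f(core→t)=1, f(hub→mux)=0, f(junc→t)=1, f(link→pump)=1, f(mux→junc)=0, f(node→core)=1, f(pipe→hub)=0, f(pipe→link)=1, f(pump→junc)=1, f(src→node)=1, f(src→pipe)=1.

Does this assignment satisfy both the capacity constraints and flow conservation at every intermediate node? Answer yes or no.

Every edge has 0 ≤ f(e) ≤ cap(e).
At each intermediate node, inflow equals outflow.

Yes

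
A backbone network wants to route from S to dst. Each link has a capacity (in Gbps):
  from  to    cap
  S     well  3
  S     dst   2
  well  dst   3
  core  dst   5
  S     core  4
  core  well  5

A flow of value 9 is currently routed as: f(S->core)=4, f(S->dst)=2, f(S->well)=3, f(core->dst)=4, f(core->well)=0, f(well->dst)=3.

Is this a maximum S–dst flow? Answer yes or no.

Residual reachable from S: {S}; dst is not reachable.
Saturated cut: S->core, S->well, S->dst with total capacity 9 = current flow value. Flow is maximum.

Yes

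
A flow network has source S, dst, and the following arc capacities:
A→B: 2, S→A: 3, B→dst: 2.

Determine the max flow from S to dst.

2

Augment S→A→B→dst: bottleneck 2. Total 2.
No augmenting path remains in the residual graph.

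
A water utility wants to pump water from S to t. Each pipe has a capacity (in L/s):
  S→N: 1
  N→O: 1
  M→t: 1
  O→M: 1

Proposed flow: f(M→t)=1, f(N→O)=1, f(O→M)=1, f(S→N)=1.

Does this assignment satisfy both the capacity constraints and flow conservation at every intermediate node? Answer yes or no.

Yes

Every edge has 0 ≤ f(e) ≤ cap(e).
At each intermediate node, inflow equals outflow.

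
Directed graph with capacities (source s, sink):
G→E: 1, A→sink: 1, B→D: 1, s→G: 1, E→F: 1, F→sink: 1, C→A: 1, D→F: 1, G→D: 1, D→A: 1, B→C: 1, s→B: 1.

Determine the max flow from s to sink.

Augment s→B→C→A→sink: bottleneck 1. Total 1.
Augment s→G→D→F→sink: bottleneck 1. Total 2.
No augmenting path remains in the residual graph.

2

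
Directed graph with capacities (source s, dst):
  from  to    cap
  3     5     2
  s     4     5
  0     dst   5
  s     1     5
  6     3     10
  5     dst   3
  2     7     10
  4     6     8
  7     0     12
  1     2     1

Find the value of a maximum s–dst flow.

Augment s->4->6->3->5->dst: bottleneck 2. Total 2.
Augment s->1->2->7->0->dst: bottleneck 1. Total 3.
No augmenting path remains in the residual graph.

3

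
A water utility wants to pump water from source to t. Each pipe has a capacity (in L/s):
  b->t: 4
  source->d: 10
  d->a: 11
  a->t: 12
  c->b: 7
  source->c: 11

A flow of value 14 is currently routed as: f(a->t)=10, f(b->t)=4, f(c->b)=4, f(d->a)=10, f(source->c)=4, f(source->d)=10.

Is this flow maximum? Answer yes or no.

Residual reachable from source: {b, c, source}; t is not reachable.
Saturated cut: source->d, b->t with total capacity 14 = current flow value. Flow is maximum.

Yes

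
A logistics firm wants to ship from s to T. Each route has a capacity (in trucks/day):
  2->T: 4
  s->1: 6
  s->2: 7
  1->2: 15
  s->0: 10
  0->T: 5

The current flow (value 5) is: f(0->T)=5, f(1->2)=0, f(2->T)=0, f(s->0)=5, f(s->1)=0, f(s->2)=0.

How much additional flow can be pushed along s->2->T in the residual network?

Residual capacities along the path: s->2: 7, 2->T: 4.
Minimum is 4.

4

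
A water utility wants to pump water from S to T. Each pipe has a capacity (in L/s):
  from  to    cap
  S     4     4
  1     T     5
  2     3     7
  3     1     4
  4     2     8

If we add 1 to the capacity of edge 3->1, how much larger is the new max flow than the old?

0

Original max flow = 4.
Edge 3->1 does not cross the min cut (source side {S}), so extra capacity there cannot help.
New max flow = 4. Increase = 0.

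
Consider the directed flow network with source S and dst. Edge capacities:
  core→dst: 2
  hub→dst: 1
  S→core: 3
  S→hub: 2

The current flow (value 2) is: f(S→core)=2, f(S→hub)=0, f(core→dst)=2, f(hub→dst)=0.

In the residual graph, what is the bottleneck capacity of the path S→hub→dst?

1

Residual capacities along the path: S→hub: 2, hub→dst: 1.
Minimum is 1.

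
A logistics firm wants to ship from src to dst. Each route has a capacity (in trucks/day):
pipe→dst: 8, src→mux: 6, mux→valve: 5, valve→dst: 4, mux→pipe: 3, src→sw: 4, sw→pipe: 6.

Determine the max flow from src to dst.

10

Augment src→mux→valve→dst: bottleneck 4. Total 4.
Augment src→mux→pipe→dst: bottleneck 2. Total 6.
Augment src→sw→pipe→dst: bottleneck 4. Total 10.
No augmenting path remains in the residual graph.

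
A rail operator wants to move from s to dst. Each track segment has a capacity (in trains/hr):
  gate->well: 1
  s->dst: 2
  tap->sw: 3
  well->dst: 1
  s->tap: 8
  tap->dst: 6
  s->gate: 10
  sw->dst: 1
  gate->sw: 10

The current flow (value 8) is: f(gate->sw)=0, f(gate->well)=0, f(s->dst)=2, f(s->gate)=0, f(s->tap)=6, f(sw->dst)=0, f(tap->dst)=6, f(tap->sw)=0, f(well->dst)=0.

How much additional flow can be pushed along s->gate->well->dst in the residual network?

1

Residual capacities along the path: s->gate: 10, gate->well: 1, well->dst: 1.
Minimum is 1.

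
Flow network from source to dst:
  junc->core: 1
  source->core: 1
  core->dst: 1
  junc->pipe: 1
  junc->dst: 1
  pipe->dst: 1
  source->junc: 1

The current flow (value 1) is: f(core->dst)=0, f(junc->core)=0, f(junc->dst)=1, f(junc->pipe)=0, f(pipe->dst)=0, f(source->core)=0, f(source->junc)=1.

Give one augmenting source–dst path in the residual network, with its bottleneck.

source->core->dst, bottleneck 1

Residual along source->core->dst: source->core: 1, core->dst: 1.
Bottleneck = min = 1.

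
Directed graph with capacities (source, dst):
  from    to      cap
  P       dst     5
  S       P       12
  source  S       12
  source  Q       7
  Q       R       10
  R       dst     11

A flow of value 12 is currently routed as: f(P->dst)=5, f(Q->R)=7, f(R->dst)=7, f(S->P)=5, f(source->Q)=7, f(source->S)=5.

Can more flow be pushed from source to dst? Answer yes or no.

Residual reachable from source: {P, S, source}; dst is not reachable.
Saturated cut: source->Q, P->dst with total capacity 12 = current flow value. Flow is maximum.

No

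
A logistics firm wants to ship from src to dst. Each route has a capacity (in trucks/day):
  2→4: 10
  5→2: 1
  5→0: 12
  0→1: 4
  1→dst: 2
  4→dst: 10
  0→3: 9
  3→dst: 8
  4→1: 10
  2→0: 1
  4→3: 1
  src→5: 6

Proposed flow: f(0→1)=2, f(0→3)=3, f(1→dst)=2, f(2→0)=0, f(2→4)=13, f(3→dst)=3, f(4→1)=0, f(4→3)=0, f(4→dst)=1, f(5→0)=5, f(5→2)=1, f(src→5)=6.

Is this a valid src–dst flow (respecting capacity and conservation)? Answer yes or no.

Capacity violated on 2→4: flow 13 > capacity 10.

No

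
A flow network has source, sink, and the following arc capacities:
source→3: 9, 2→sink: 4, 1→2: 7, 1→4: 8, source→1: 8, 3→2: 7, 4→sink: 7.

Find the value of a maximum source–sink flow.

11

Augment source→1→4→sink: bottleneck 7. Total 7.
Augment source→1→2→sink: bottleneck 1. Total 8.
Augment source→3→2→sink: bottleneck 3. Total 11.
No augmenting path remains in the residual graph.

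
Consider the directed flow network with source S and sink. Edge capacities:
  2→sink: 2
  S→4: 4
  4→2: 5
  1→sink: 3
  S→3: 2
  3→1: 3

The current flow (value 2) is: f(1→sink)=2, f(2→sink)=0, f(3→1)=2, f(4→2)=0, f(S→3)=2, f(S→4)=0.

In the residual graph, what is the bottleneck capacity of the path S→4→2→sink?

Residual capacities along the path: S→4: 4, 4→2: 5, 2→sink: 2.
Minimum is 2.

2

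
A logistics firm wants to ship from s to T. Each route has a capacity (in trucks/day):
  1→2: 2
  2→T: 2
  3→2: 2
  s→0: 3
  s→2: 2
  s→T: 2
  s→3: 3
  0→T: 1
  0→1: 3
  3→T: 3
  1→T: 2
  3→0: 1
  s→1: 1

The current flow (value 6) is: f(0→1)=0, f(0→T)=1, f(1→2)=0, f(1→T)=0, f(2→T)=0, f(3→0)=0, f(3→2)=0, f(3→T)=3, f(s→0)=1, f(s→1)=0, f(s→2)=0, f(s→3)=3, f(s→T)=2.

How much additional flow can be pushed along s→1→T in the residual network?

Residual capacities along the path: s→1: 1, 1→T: 2.
Minimum is 1.

1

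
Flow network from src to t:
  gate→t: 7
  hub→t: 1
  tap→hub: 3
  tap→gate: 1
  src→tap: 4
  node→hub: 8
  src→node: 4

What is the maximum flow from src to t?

2

Augment src→node→hub→t: bottleneck 1. Total 1.
Augment src→tap→gate→t: bottleneck 1. Total 2.
No augmenting path remains in the residual graph.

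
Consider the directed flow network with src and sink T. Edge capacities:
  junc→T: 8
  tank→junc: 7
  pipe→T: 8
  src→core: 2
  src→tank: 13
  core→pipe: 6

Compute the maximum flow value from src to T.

9

Augment src→tank→junc→T: bottleneck 7. Total 7.
Augment src→core→pipe→T: bottleneck 2. Total 9.
No augmenting path remains in the residual graph.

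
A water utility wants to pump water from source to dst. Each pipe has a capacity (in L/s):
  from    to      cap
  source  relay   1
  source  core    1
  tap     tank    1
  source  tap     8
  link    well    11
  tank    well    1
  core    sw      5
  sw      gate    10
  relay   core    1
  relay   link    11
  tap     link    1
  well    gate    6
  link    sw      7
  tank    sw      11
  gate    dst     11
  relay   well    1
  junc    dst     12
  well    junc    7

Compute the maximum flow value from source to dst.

4

Augment source->relay->well->junc->dst: bottleneck 1. Total 1.
Augment source->core->sw->gate->dst: bottleneck 1. Total 2.
Augment source->tap->link->well->junc->dst: bottleneck 1. Total 3.
Augment source->tap->tank->sw->gate->dst: bottleneck 1. Total 4.
No augmenting path remains in the residual graph.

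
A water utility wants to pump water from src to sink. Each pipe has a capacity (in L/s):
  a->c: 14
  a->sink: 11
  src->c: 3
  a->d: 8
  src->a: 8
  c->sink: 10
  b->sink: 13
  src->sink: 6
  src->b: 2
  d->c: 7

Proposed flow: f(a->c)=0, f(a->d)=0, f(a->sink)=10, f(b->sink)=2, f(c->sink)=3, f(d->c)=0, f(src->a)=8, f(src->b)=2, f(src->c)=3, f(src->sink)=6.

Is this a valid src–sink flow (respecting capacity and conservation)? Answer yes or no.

Conservation fails at a: inflow 8 ≠ outflow 10.

No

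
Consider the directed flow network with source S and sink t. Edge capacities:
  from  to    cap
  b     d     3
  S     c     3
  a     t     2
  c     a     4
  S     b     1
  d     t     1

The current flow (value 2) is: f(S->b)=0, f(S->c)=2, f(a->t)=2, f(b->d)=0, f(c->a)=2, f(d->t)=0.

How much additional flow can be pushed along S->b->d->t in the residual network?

Residual capacities along the path: S->b: 1, b->d: 3, d->t: 1.
Minimum is 1.

1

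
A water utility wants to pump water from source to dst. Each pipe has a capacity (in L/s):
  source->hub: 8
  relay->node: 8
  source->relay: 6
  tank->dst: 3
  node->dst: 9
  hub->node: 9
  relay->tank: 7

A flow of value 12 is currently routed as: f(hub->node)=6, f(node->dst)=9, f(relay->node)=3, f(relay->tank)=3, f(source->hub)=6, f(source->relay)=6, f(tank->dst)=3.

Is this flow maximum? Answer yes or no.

Residual reachable from source: {hub, node, relay, source, tank}; dst is not reachable.
Saturated cut: tank->dst, node->dst with total capacity 12 = current flow value. Flow is maximum.

Yes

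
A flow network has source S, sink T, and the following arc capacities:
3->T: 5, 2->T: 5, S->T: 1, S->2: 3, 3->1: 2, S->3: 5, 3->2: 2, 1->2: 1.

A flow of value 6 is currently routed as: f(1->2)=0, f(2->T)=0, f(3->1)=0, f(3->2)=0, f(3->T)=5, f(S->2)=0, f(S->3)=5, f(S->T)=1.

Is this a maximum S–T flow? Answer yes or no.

Residual path S->2->T has bottleneck 3 > 0.
Pushing 3 along it raises the flow to 9, so the given flow is not maximum.

No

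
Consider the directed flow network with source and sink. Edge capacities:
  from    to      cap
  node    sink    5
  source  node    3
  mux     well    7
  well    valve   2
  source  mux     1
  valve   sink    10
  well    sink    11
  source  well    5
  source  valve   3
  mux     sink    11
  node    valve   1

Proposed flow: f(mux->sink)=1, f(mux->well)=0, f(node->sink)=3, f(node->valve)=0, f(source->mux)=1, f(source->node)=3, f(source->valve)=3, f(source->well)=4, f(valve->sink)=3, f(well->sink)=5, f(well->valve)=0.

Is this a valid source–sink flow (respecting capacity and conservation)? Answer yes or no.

Conservation fails at well: inflow 4 ≠ outflow 5.

No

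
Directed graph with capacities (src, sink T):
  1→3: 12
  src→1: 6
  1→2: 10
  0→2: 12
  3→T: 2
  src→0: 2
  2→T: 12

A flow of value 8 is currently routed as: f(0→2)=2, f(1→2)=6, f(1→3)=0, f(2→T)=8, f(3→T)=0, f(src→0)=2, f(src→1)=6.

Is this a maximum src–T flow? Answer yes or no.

Yes

Residual reachable from src: {src}; T is not reachable.
Saturated cut: src→0, src→1 with total capacity 8 = current flow value. Flow is maximum.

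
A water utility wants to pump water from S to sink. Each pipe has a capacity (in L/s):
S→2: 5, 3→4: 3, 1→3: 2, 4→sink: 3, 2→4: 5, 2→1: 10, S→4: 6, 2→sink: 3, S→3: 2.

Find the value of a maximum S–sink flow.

6

Augment S→2→sink: bottleneck 3. Total 3.
Augment S→4→sink: bottleneck 3. Total 6.
No augmenting path remains in the residual graph.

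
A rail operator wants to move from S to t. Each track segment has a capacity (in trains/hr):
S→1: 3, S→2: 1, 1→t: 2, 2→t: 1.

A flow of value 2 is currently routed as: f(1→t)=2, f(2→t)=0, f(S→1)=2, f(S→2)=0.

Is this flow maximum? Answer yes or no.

No

Residual path S→2→t has bottleneck 1 > 0.
Pushing 1 along it raises the flow to 3, so the given flow is not maximum.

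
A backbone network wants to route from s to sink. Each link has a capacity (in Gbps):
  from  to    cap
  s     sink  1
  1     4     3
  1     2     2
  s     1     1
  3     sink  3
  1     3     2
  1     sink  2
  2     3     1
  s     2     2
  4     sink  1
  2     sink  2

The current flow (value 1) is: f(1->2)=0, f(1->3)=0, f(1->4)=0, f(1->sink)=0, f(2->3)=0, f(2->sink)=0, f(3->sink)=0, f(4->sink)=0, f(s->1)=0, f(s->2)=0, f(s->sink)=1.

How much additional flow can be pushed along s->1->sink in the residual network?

Residual capacities along the path: s->1: 1, 1->sink: 2.
Minimum is 1.

1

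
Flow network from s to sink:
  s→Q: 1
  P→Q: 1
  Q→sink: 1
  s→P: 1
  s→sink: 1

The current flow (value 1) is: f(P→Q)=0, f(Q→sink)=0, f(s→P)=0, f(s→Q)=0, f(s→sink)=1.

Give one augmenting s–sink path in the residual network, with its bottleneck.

Residual along s→Q→sink: s→Q: 1, Q→sink: 1.
Bottleneck = min = 1.

s→Q→sink, bottleneck 1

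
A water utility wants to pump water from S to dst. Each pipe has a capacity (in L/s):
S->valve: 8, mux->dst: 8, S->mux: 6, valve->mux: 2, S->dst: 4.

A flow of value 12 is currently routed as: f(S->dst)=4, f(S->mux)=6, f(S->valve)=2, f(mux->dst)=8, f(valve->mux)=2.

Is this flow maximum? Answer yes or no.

Yes

Residual reachable from S: {S, valve}; dst is not reachable.
Saturated cut: S->mux, S->dst, valve->mux with total capacity 12 = current flow value. Flow is maximum.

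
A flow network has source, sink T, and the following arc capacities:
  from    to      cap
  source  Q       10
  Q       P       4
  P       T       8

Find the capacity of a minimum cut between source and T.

Max flow = 4 (via 1 augmenting path).
In the residual at optimum, the set reachable from source is {Q, source}.
Cut edges: Q→P (cap 4). Sum = 4.

4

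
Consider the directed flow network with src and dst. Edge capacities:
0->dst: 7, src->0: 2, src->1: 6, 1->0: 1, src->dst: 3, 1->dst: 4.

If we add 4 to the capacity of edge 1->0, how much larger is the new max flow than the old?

Original max flow = 10.
After raising cap(1->0), augmenting paths through that edge carry 1 more unit.
New max flow = 11. Increase = 1.

1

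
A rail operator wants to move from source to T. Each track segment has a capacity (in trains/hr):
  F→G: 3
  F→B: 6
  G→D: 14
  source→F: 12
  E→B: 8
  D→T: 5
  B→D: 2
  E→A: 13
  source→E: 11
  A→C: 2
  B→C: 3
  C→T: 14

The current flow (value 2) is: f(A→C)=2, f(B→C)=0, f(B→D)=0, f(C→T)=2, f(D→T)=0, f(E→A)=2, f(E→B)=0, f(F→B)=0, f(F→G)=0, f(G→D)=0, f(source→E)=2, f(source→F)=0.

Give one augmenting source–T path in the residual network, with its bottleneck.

Residual along source→E→B→C→T: source→E: 9, E→B: 8, B→C: 3, C→T: 12.
Bottleneck = min = 3.

source→E→B→C→T, bottleneck 3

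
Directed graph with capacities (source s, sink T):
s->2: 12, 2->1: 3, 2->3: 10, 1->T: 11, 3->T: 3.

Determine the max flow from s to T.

6

Augment s->2->3->T: bottleneck 3. Total 3.
Augment s->2->1->T: bottleneck 3. Total 6.
No augmenting path remains in the residual graph.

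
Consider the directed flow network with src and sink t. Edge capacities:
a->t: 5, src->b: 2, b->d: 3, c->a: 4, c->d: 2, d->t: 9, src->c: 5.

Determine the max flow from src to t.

Augment src->c->a->t: bottleneck 4. Total 4.
Augment src->c->d->t: bottleneck 1. Total 5.
Augment src->b->d->t: bottleneck 2. Total 7.
No augmenting path remains in the residual graph.

7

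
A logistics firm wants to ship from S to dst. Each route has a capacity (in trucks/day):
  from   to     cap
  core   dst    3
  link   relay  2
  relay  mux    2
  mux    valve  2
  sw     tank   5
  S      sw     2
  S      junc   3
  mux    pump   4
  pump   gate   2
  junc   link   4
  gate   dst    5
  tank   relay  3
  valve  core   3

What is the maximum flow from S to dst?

2

Augment S->sw->tank->relay->mux->pump->gate->dst: bottleneck 2. Total 2.
No augmenting path remains in the residual graph.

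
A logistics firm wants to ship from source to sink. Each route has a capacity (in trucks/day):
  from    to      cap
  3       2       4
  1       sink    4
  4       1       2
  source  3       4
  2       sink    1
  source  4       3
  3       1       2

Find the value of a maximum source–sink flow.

Augment source→3→2→sink: bottleneck 1. Total 1.
Augment source→3→1→sink: bottleneck 2. Total 3.
Augment source→4→1→sink: bottleneck 2. Total 5.
No augmenting path remains in the residual graph.

5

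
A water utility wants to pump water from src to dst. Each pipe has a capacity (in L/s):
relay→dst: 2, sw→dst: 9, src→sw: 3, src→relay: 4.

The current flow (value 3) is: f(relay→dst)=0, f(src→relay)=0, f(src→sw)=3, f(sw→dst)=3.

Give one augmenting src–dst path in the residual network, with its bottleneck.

src→relay→dst, bottleneck 2

Residual along src→relay→dst: src→relay: 4, relay→dst: 2.
Bottleneck = min = 2.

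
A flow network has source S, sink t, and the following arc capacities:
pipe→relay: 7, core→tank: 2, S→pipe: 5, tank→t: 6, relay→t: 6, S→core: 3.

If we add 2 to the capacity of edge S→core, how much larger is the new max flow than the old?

Original max flow = 7.
Edge S→core does not cross the min cut (source side {S, core}), so extra capacity there cannot help.
New max flow = 7. Increase = 0.

0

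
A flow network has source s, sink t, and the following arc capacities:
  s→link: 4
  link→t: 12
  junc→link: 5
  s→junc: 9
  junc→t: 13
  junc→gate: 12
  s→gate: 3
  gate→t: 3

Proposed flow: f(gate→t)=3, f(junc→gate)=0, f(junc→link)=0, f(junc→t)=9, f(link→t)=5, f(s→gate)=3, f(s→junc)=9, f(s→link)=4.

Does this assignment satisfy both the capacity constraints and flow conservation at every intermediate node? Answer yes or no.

Conservation fails at link: inflow 4 ≠ outflow 5.

No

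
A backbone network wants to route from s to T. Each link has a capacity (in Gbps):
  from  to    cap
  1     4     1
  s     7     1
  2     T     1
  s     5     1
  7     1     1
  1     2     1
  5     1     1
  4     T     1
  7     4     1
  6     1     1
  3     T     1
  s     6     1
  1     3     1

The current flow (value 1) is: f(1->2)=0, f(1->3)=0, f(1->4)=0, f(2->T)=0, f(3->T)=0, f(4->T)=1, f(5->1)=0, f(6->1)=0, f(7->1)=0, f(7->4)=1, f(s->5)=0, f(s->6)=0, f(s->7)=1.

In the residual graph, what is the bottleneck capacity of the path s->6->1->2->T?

Residual capacities along the path: s->6: 1, 6->1: 1, 1->2: 1, 2->T: 1.
Minimum is 1.

1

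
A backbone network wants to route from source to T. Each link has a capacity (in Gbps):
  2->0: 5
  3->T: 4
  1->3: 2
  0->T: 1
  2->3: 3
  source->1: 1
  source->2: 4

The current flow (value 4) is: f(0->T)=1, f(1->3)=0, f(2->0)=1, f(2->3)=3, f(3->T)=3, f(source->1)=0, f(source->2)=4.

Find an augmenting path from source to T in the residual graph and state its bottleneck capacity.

source->1->3->T, bottleneck 1

Residual along source->1->3->T: source->1: 1, 1->3: 2, 3->T: 1.
Bottleneck = min = 1.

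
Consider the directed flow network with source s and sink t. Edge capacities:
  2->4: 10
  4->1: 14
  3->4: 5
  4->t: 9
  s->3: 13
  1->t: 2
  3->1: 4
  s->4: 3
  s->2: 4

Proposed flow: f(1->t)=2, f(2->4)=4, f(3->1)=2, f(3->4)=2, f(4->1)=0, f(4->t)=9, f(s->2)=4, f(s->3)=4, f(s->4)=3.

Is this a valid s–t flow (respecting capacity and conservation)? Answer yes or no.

Yes

Every edge has 0 ≤ f(e) ≤ cap(e).
At each intermediate node, inflow equals outflow.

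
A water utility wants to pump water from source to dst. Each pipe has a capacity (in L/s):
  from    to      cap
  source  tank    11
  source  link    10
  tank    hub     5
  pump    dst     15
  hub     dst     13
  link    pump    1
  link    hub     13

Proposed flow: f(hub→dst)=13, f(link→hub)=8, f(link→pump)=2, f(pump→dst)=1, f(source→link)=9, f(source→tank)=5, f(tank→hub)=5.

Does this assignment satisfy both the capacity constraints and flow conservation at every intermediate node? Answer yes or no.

No

Capacity violated on link→pump: flow 2 > capacity 1.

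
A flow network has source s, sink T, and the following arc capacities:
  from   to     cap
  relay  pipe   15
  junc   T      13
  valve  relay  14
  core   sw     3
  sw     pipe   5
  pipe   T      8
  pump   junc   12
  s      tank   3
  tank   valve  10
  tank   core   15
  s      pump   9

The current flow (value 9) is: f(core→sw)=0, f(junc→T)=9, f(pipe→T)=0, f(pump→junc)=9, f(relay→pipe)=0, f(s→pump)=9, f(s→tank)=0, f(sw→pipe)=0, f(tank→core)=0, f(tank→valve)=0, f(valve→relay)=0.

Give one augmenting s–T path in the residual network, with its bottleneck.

Residual along s→tank→core→sw→pipe→T: s→tank: 3, tank→core: 15, core→sw: 3, sw→pipe: 5, pipe→T: 8.
Bottleneck = min = 3.

s→tank→core→sw→pipe→T, bottleneck 3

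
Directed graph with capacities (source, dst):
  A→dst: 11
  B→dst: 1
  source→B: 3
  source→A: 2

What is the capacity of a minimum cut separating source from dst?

3

Max flow = 3 (via 2 augmenting paths).
In the residual at optimum, the set reachable from source is {B, source}.
Cut edges: source→A (cap 2), B→dst (cap 1). Sum = 3.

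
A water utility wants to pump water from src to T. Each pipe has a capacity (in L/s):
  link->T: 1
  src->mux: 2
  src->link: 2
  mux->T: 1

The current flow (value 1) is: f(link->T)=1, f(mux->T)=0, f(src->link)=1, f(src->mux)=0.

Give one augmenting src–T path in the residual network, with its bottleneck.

Residual along src->mux->T: src->mux: 2, mux->T: 1.
Bottleneck = min = 1.

src->mux->T, bottleneck 1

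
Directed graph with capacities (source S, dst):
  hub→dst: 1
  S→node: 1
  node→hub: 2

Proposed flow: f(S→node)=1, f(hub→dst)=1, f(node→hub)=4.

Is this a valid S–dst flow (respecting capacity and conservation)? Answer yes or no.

No

Capacity violated on node→hub: flow 4 > capacity 2.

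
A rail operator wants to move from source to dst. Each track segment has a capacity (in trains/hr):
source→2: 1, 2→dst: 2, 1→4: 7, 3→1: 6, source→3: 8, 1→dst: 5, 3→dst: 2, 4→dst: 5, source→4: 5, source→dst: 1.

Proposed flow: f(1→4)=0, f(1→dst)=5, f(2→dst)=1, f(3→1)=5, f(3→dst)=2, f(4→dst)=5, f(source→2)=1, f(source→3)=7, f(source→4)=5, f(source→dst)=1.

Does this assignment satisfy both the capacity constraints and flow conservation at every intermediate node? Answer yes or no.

Yes

Every edge has 0 ≤ f(e) ≤ cap(e).
At each intermediate node, inflow equals outflow.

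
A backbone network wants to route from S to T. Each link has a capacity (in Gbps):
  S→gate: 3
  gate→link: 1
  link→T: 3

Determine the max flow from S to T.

1

Augment S→gate→link→T: bottleneck 1. Total 1.
No augmenting path remains in the residual graph.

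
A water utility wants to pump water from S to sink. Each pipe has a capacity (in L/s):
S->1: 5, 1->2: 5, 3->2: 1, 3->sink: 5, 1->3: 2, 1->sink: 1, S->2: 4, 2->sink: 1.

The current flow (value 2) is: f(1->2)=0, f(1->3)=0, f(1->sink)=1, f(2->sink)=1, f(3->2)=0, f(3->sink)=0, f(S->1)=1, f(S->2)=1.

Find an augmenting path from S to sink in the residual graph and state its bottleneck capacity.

Residual along S->1->3->sink: S->1: 4, 1->3: 2, 3->sink: 5.
Bottleneck = min = 2.

S->1->3->sink, bottleneck 2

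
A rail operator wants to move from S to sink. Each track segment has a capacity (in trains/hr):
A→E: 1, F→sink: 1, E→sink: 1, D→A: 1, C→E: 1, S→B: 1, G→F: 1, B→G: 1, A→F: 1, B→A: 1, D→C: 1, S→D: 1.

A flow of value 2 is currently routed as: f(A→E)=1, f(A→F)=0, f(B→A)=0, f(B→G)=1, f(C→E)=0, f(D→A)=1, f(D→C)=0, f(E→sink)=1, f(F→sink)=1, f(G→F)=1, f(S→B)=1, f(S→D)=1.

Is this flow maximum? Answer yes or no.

Yes

Residual reachable from S: {S}; sink is not reachable.
Saturated cut: S→B, S→D with total capacity 2 = current flow value. Flow is maximum.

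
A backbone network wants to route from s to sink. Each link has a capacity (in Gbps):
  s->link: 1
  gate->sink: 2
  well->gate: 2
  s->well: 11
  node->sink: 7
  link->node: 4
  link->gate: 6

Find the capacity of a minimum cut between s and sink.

3

Max flow = 3 (via 2 augmenting paths).
In the residual at optimum, the set reachable from s is {s, well}.
Cut edges: s->link (cap 1), well->gate (cap 2). Sum = 3.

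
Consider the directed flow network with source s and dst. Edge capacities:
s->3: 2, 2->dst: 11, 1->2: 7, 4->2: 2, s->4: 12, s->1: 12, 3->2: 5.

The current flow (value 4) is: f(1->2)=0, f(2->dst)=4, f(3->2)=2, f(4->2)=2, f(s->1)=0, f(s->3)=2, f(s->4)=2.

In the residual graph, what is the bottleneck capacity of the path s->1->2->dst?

Residual capacities along the path: s->1: 12, 1->2: 7, 2->dst: 7.
Minimum is 7.

7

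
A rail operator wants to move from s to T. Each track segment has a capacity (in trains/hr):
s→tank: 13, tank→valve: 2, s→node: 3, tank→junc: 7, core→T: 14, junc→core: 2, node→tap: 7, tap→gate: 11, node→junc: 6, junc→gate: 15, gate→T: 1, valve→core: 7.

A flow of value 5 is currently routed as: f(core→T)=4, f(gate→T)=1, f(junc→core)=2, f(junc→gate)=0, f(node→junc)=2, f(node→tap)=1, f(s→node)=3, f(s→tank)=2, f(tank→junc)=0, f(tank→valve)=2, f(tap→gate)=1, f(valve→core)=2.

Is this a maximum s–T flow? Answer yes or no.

Yes

Residual reachable from s: {gate, junc, node, s, tank, tap}; T is not reachable.
Saturated cut: tank→valve, junc→core, gate→T with total capacity 5 = current flow value. Flow is maximum.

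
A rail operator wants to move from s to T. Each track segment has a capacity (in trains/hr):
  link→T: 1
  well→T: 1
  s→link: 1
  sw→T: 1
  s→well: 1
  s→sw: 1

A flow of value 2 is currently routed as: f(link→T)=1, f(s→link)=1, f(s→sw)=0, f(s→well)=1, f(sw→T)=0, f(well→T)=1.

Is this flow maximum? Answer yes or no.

No

Residual path s→sw→T has bottleneck 1 > 0.
Pushing 1 along it raises the flow to 3, so the given flow is not maximum.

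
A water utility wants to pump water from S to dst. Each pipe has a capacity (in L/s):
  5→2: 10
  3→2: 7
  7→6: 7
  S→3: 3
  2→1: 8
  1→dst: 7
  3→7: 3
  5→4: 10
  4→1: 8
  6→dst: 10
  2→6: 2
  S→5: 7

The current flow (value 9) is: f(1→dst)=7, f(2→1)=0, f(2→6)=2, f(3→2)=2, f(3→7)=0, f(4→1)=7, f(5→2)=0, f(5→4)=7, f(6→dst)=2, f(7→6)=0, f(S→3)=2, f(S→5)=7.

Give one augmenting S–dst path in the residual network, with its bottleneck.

S→3→7→6→dst, bottleneck 1

Residual along S→3→7→6→dst: S→3: 1, 3→7: 3, 7→6: 7, 6→dst: 8.
Bottleneck = min = 1.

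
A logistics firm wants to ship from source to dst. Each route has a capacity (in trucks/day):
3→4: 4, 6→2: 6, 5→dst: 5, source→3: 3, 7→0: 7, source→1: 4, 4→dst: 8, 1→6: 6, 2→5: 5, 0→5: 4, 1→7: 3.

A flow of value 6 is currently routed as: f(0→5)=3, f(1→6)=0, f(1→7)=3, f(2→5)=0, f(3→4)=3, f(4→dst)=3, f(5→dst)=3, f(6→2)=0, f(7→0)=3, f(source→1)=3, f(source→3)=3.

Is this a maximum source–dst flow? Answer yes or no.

No

Residual path source→1→6→2→5→dst has bottleneck 1 > 0.
Pushing 1 along it raises the flow to 7, so the given flow is not maximum.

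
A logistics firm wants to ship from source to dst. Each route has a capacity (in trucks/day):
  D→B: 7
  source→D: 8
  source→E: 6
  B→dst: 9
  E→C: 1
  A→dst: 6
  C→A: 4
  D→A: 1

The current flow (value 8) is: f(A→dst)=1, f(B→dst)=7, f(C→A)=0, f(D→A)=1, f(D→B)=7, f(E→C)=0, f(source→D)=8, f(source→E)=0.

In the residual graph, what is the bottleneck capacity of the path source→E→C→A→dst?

1

Residual capacities along the path: source→E: 6, E→C: 1, C→A: 4, A→dst: 5.
Minimum is 1.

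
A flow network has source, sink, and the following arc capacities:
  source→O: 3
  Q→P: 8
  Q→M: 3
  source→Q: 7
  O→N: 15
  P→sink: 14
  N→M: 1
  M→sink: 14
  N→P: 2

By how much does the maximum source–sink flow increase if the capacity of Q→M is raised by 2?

0

Original max flow = 10.
Edge Q→M does not cross the min cut (source side {source}), so extra capacity there cannot help.
New max flow = 10. Increase = 0.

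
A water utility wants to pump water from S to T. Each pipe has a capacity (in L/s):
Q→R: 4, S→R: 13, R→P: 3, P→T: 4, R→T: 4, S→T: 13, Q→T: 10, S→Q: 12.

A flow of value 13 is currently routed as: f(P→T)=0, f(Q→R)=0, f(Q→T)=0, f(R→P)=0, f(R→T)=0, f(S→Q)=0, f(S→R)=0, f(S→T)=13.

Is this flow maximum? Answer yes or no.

No

Residual path S→Q→T has bottleneck 10 > 0.
Pushing 10 along it raises the flow to 23, so the given flow is not maximum.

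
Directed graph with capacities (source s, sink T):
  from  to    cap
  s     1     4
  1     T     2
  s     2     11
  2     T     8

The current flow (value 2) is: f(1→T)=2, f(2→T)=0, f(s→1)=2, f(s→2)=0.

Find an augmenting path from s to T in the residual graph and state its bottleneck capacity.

Residual along s→2→T: s→2: 11, 2→T: 8.
Bottleneck = min = 8.

s→2→T, bottleneck 8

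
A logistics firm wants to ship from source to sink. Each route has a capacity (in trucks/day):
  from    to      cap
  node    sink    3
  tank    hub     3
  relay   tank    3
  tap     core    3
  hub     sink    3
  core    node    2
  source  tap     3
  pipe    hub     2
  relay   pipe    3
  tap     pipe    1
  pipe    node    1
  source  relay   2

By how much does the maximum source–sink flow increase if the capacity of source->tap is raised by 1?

0

Original max flow = 5.
Even with extra capacity on source->tap, another cut of capacity 5 remains binding.
New max flow = 5. Increase = 0.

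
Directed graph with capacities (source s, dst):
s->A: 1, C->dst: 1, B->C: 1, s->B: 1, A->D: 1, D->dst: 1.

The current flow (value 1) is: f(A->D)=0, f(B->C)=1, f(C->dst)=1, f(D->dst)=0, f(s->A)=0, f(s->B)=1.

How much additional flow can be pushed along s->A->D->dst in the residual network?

1

Residual capacities along the path: s->A: 1, A->D: 1, D->dst: 1.
Minimum is 1.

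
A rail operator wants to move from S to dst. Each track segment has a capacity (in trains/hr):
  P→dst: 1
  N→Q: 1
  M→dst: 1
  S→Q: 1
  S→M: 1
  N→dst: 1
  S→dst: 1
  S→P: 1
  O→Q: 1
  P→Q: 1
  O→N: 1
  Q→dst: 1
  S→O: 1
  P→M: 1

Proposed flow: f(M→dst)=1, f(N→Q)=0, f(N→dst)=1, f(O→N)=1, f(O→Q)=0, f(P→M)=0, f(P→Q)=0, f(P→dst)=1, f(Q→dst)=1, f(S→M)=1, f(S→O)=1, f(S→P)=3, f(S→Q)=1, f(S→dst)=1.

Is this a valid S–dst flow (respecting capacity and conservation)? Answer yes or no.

No

Capacity violated on S→P: flow 3 > capacity 1.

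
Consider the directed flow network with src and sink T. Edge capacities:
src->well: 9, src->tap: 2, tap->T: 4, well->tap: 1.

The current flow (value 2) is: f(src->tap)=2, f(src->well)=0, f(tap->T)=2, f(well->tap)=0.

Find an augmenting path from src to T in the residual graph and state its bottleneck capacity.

Residual along src->well->tap->T: src->well: 9, well->tap: 1, tap->T: 2.
Bottleneck = min = 1.

src->well->tap->T, bottleneck 1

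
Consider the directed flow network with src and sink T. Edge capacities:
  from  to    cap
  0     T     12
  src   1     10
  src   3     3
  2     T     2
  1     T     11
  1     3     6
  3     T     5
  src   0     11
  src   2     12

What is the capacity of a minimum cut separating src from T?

26

Max flow = 26 (via 4 augmenting paths).
In the residual at optimum, the set reachable from src is {2, src}.
Cut edges: src->1 (cap 10), src->0 (cap 11), src->3 (cap 3), 2->T (cap 2). Sum = 26.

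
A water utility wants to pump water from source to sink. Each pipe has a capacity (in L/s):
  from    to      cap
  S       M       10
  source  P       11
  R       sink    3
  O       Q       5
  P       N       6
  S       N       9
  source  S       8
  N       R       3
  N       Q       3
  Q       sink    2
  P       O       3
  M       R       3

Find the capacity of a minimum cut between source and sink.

Max flow = 5 (via 2 augmenting paths).
In the residual at optimum, the set reachable from source is {M, N, O, P, Q, R, S, source}.
Cut edges: R→sink (cap 3), Q→sink (cap 2). Sum = 5.

5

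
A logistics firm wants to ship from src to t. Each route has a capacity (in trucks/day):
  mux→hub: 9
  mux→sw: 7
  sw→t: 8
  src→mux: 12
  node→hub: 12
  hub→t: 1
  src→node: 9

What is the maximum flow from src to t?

8

Augment src→mux→sw→t: bottleneck 7. Total 7.
Augment src→mux→hub→t: bottleneck 1. Total 8.
No augmenting path remains in the residual graph.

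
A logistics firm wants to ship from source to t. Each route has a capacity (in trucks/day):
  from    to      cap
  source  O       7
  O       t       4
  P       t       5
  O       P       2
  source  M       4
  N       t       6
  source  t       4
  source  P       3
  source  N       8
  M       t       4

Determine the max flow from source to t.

Augment source->t: bottleneck 4. Total 4.
Augment source->O->t: bottleneck 4. Total 8.
Augment source->M->t: bottleneck 4. Total 12.
Augment source->P->t: bottleneck 3. Total 15.
Augment source->N->t: bottleneck 6. Total 21.
Augment source->O->P->t: bottleneck 2. Total 23.
No augmenting path remains in the residual graph.

23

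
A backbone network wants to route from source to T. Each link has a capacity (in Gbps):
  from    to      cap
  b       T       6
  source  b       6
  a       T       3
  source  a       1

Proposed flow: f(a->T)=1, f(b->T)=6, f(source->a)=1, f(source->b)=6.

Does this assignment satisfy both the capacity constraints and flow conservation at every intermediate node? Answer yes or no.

Every edge has 0 ≤ f(e) ≤ cap(e).
At each intermediate node, inflow equals outflow.

Yes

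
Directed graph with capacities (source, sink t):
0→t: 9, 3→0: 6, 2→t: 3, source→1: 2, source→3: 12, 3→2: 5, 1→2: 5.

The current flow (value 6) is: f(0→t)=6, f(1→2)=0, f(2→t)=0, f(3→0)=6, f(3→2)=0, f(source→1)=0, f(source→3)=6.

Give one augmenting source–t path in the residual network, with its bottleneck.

Residual along source→3→2→t: source→3: 6, 3→2: 5, 2→t: 3.
Bottleneck = min = 3.

source→3→2→t, bottleneck 3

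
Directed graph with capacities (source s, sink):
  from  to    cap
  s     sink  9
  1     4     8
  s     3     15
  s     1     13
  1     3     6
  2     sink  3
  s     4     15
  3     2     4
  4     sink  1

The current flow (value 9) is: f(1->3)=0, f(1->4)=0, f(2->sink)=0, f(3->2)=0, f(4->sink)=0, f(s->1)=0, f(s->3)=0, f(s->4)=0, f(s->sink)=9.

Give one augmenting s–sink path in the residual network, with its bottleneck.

s->4->sink, bottleneck 1

Residual along s->4->sink: s->4: 15, 4->sink: 1.
Bottleneck = min = 1.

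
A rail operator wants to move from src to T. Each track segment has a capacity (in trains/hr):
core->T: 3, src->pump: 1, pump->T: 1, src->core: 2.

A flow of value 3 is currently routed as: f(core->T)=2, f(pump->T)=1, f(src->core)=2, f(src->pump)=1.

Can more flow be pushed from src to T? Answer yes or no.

No

Residual reachable from src: {src}; T is not reachable.
Saturated cut: src->core, src->pump with total capacity 3 = current flow value. Flow is maximum.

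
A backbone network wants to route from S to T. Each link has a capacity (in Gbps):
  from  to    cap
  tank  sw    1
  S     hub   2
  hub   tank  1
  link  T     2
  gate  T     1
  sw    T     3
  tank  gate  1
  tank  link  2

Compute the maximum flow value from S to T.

Augment S->hub->tank->gate->T: bottleneck 1. Total 1.
No augmenting path remains in the residual graph.

1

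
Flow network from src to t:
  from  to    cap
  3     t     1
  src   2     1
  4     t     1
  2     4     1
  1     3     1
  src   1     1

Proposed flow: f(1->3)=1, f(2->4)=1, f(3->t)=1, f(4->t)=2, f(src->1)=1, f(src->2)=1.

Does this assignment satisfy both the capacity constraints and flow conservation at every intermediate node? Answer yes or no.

Capacity violated on 4->t: flow 2 > capacity 1.

No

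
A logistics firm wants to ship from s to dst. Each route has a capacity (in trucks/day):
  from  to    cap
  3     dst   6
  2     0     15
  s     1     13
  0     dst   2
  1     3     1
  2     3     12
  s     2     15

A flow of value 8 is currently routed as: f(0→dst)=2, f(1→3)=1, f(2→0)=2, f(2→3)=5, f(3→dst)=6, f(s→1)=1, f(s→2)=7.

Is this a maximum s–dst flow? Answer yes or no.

Yes

Residual reachable from s: {0, 1, 2, 3, s}; dst is not reachable.
Saturated cut: 3→dst, 0→dst with total capacity 8 = current flow value. Flow is maximum.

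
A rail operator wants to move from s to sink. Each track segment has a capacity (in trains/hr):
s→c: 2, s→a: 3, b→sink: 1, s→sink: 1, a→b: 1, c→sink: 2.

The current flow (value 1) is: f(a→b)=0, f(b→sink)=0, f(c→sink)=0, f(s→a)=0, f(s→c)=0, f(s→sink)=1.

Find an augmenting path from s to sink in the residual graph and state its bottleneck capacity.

Residual along s→c→sink: s→c: 2, c→sink: 2.
Bottleneck = min = 2.

s→c→sink, bottleneck 2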